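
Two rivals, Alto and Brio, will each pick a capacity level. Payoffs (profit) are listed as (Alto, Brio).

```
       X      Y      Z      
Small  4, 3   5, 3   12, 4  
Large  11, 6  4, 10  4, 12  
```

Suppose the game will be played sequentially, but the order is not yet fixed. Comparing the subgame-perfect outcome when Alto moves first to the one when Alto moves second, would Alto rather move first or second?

first

If Alto leads: Brio's best replies are Small→Z, Large→Z; Alto's induced payoffs 12, 4; outcome (Small, Z), payoffs (12, 4).
If Brio leads: Alto's best replies are X→Large, Y→Small, Z→Small; Brio's induced payoffs 6, 3, 4; outcome (Large, X), payoffs (11, 6).
Alto gets 12 moving first and 11 moving second, so Alto prefers to move first.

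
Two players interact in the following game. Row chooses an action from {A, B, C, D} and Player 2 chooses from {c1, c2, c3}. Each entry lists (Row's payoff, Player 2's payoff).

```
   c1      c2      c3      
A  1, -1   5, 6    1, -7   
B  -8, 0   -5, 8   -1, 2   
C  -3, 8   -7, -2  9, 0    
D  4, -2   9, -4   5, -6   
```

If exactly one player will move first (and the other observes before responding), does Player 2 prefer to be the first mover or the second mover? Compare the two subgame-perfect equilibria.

If Row leads: Player 2's best replies are A→c2, B→c2, C→c1, D→c1; Row's induced payoffs 5, -5, -3, 4; outcome (A, c2), payoffs (5, 6).
If Player 2 leads: Row's best replies are c1→D, c2→D, c3→C; Player 2's induced payoffs -2, -4, 0; outcome (C, c3), payoffs (9, 0).
Player 2 gets 0 moving first and 6 moving second, so Player 2 prefers to move second.

second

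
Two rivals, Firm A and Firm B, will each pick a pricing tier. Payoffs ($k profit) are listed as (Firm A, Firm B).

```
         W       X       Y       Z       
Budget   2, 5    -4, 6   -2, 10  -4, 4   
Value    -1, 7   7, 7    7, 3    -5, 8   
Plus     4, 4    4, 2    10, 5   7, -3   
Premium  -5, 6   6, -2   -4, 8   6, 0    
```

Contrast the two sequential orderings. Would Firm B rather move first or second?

If Firm A leads: Firm B's best replies are Budget→Y, Value→Z, Plus→Y, Premium→Y; Firm A's induced payoffs -2, -5, 10, -4; outcome (Plus, Y), payoffs (10, 5).
If Firm B leads: Firm A's best replies are W→Plus, X→Value, Y→Plus, Z→Plus; Firm B's induced payoffs 4, 7, 5, -3; outcome (Value, X), payoffs (7, 7).
Firm B gets 7 moving first and 5 moving second, so Firm B prefers to move first.

first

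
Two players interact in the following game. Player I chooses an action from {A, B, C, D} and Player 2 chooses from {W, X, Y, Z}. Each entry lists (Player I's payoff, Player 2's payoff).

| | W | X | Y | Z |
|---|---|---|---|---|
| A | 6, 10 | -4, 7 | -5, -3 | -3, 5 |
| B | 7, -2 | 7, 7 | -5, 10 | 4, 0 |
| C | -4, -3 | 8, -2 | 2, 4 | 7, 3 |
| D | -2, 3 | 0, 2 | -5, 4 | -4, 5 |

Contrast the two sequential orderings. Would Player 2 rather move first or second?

second

If Player I leads: Player 2's best replies are A→W, B→Y, C→Y, D→Z; Player I's induced payoffs 6, -5, 2, -4; outcome (A, W), payoffs (6, 10).
If Player 2 leads: Player I's best replies are W→B, X→C, Y→C, Z→C; Player 2's induced payoffs -2, -2, 4, 3; outcome (C, Y), payoffs (2, 4).
Player 2 gets 4 moving first and 10 moving second, so Player 2 prefers to move second.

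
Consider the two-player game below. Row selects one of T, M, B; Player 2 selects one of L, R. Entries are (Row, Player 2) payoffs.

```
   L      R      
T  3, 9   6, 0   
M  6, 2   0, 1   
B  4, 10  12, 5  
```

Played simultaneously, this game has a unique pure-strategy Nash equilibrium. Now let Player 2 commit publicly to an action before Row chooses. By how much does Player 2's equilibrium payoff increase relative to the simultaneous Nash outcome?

Backward induction with Player 2 moving first.
- L → Row plays M (best of 3, 6, 4); Player 2 gets 2.
- R → Row plays B (best of 6, 0, 12); Player 2 gets 5.
Maximizing over 2, 5, Player 2 chooses R. Subgame-perfect outcome: (B, R) with payoffs (12, 5).
For the simultaneous game, intersect best replies.
Row's best replies: L→M; R→B.
Player 2's best replies: T→L; M→L; B→L.
Only (M, L) has each player best-responding; Nash payoffs (6, 2).
Player 2's commitment gain: 5 − 2 = 3.

3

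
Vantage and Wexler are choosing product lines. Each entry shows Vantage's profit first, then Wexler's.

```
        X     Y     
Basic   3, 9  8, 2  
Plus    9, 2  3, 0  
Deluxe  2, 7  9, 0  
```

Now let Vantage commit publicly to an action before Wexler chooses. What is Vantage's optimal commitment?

Plus

Solve by backward induction (Vantage leads).
- Basic: BR = X, leader payoff 3.
- Plus: BR = X, leader payoff 9.
- Deluxe: BR = X, leader payoff 2.
Among 3, 9, 2, the best is 9 at Plus. Subgame-perfect outcome: (Plus, X) with payoffs (9, 2).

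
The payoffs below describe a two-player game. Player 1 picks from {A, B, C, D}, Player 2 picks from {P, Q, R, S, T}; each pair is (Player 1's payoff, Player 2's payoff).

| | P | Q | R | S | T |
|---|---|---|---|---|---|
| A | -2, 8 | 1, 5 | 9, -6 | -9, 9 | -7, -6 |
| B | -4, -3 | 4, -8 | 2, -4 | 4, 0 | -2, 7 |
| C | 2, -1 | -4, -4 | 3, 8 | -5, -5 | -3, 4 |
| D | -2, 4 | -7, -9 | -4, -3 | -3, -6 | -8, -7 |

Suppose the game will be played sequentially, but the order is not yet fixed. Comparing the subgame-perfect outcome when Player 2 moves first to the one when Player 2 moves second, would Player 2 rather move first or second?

If Player 1 leads: Player 2's best replies are A→S, B→T, C→R, D→P; Player 1's induced payoffs -9, -2, 3, -2; outcome (C, R), payoffs (3, 8).
If Player 2 leads: Player 1's best replies are P→C, Q→B, R→A, S→B, T→B; Player 2's induced payoffs -1, -8, -6, 0, 7; outcome (B, T), payoffs (-2, 7).
Player 2 gets 7 moving first and 8 moving second, so Player 2 prefers to move second.

second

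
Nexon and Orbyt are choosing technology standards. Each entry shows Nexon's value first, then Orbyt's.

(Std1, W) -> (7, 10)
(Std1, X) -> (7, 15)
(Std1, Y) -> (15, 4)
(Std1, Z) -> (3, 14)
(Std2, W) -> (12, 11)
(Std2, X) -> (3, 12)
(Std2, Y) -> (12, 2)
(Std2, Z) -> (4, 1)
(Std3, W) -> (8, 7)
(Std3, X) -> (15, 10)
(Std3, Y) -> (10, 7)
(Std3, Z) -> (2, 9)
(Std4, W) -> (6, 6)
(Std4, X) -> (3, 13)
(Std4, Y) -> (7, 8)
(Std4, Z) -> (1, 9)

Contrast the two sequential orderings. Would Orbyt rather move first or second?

If Nexon leads: Orbyt's best replies are Std1→X, Std2→X, Std3→X, Std4→X; Nexon's induced payoffs 7, 3, 15, 3; outcome (Std3, X), payoffs (15, 10).
If Orbyt leads: Nexon's best replies are W→Std2, X→Std3, Y→Std1, Z→Std2; Orbyt's induced payoffs 11, 10, 4, 1; outcome (Std2, W), payoffs (12, 11).
Orbyt gets 11 moving first and 10 moving second, so Orbyt prefers to move first.

first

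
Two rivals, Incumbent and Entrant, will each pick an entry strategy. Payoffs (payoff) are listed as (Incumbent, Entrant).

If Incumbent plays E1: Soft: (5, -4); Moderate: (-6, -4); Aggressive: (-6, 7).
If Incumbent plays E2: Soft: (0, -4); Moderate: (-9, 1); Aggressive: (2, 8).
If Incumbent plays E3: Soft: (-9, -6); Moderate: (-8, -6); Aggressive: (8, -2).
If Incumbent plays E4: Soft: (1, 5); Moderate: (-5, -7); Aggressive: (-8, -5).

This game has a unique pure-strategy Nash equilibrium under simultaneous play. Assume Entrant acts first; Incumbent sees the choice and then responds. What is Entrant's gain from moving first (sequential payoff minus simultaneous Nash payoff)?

Backward induction with Entrant moving first.
- Soft: Incumbent compares 5, 0, -9, 1 and picks E1; Entrant would get -4.
- Moderate: Incumbent compares -6, -9, -8, -5 and picks E4; Entrant would get -7.
- Aggressive: Incumbent compares -6, 2, 8, -8 and picks E3; Entrant would get -2.
Maximizing over -4, -7, -2, Entrant chooses Aggressive. Subgame-perfect outcome: (E3, Aggressive) with payoffs (8, -2).
For the simultaneous game, intersect best replies.
Incumbent's best replies: Soft→E1; Moderate→E4; Aggressive→E3.
Entrant's best replies: E1→Aggressive; E2→Aggressive; E3→Aggressive; E4→Soft.
The unique mutual best reply is (E3, Aggressive), giving (8, -2).
Entrant's commitment gain: -2 − -2 = 0.

0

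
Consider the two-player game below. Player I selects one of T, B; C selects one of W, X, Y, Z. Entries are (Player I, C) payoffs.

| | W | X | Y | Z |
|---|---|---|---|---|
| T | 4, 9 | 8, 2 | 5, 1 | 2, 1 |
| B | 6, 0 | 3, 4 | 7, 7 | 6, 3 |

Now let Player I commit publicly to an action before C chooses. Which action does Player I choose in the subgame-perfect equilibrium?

Solve by backward induction (Player I leads).
- T: C compares 9, 2, 1, 1 and picks W; Player I would get 4.
- B: C compares 0, 4, 7, 3 and picks Y; Player I would get 7.
Among 4, 7, the best is 7 at B. Subgame-perfect outcome: (B, Y) with payoffs (7, 7).

B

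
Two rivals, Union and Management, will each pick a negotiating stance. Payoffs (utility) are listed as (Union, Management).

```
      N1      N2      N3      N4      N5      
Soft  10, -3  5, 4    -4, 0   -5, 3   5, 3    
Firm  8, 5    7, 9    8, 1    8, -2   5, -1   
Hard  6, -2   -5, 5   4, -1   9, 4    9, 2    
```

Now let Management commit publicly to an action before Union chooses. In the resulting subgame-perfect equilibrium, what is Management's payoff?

9

Backward induction with Management moving first.
- N1: Union compares 10, 8, 6 and picks Soft; Management would get -3.
- N2: Union compares 5, 7, -5 and picks Firm; Management would get 9.
- N3: Union compares -4, 8, 4 and picks Firm; Management would get 1.
- N4: Union compares -5, 8, 9 and picks Hard; Management would get 4.
- N5: Union compares 5, 5, 9 and picks Hard; Management would get 2.
Among -3, 9, 1, 4, 2, the best is 9 at N2. Subgame-perfect outcome: (Firm, N2) with payoffs (7, 9).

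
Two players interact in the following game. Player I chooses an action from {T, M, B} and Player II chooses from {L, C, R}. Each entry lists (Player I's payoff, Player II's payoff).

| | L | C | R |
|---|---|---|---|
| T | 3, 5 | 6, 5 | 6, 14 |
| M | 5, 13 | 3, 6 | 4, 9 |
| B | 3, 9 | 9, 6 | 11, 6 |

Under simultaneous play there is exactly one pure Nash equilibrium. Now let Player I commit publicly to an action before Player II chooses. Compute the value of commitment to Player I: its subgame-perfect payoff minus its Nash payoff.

Player II best-responds to each possible Player I move:
- T: BR = R, leader payoff 6.
- M: BR = L, leader payoff 5.
- B: BR = L, leader payoff 3.
Player I's induced payoffs are 6, 5, 3, so Player I commits to T. Subgame-perfect outcome: (T, R) with payoffs (6, 14).
Now find the simultaneous Nash equilibrium.
Player I's best replies: L→M; C→B; R→B.
Player II's best replies: T→R; M→L; B→L.
Only (M, L) has each player best-responding; Nash payoffs (5, 13).
Player I's commitment gain: 6 − 5 = 1.

1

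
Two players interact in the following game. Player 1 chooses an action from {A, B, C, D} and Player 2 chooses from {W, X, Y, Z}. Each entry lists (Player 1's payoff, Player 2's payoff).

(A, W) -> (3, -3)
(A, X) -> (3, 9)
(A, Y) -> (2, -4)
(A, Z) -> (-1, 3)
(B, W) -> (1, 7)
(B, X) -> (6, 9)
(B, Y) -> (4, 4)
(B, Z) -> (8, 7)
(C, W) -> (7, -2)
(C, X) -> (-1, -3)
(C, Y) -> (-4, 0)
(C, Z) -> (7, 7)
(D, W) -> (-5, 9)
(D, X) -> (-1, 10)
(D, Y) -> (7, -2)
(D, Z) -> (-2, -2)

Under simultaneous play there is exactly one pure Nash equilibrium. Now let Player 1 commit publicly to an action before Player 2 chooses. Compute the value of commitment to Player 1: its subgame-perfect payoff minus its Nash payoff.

Work backward from Player 2's decision.
- A: BR = X, leader payoff 3.
- B: BR = X, leader payoff 6.
- C: BR = Z, leader payoff 7.
- D: BR = X, leader payoff -1.
Maximizing over 3, 6, 7, -1, Player 1 chooses C. Subgame-perfect outcome: (C, Z) with payoffs (7, 7).
Now find the simultaneous Nash equilibrium.
Player 1's best replies: W→C; X→B; Y→D; Z→B.
Player 2's best replies: A→X; B→X; C→Z; D→X.
Only (B, X) has each player best-responding; Nash payoffs (6, 9).
Player 1's commitment gain: 7 − 6 = 1.

1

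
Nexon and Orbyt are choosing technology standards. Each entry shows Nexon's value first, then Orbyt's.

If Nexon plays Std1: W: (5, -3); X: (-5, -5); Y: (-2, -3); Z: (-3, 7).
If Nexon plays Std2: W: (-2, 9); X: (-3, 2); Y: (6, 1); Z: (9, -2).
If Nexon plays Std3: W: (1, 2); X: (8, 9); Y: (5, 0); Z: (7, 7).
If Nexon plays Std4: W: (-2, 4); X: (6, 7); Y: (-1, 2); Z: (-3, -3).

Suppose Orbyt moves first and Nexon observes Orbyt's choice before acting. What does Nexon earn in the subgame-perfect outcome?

8

Nexon best-responds to each possible Orbyt move:
- W → Nexon plays Std1 (best of 5, -2, 1, -2); Orbyt gets -3.
- X → Nexon plays Std3 (best of -5, -3, 8, 6); Orbyt gets 9.
- Y → Nexon plays Std2 (best of -2, 6, 5, -1); Orbyt gets 1.
- Z → Nexon plays Std2 (best of -3, 9, 7, -3); Orbyt gets -2.
Among -3, 9, 1, -2, the best is 9 at X. Subgame-perfect outcome: (Std3, X) with payoffs (8, 9).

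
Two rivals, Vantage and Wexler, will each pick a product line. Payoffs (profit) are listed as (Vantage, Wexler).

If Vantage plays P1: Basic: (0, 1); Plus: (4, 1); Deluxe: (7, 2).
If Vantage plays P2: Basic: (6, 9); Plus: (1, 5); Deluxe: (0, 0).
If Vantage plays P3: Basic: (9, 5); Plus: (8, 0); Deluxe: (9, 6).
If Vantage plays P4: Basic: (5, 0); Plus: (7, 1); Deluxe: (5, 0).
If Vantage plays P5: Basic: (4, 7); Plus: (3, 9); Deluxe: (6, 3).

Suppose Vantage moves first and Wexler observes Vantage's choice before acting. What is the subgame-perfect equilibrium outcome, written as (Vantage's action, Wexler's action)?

(P3, Deluxe)

Backward induction with Vantage moving first.
- P1 → Wexler plays Deluxe (best of 1, 1, 2); Vantage gets 7.
- P2 → Wexler plays Basic (best of 9, 5, 0); Vantage gets 6.
- P3 → Wexler plays Deluxe (best of 5, 0, 6); Vantage gets 9.
- P4 → Wexler plays Plus (best of 0, 1, 0); Vantage gets 7.
- P5 → Wexler plays Plus (best of 7, 9, 3); Vantage gets 3.
Vantage's induced payoffs are 7, 6, 9, 7, 3, so Vantage commits to P3. Subgame-perfect outcome: (P3, Deluxe) with payoffs (9, 6).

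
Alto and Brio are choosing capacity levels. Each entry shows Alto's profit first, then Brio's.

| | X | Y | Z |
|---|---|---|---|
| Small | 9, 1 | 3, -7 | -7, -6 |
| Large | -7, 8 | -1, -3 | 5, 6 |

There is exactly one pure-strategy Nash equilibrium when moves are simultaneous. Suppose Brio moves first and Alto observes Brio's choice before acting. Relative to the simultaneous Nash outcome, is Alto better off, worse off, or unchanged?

worse off

Backward induction with Brio moving first.
- X → Alto plays Small (best of 9, -7); Brio gets 1.
- Y → Alto plays Small (best of 3, -1); Brio gets -7.
- Z → Alto plays Large (best of -7, 5); Brio gets 6.
Among 1, -7, 6, the best is 6 at Z. Subgame-perfect outcome: (Large, Z) with payoffs (5, 6).
Now find the simultaneous Nash equilibrium.
Alto's best replies: X→Small; Y→Small; Z→Large.
Brio's best replies: Small→X; Large→X.
Only (Small, X) has each player best-responding; Nash payoffs (9, 1).
Alto earns 5 sequentially versus 9 at the Nash outcome: worse off.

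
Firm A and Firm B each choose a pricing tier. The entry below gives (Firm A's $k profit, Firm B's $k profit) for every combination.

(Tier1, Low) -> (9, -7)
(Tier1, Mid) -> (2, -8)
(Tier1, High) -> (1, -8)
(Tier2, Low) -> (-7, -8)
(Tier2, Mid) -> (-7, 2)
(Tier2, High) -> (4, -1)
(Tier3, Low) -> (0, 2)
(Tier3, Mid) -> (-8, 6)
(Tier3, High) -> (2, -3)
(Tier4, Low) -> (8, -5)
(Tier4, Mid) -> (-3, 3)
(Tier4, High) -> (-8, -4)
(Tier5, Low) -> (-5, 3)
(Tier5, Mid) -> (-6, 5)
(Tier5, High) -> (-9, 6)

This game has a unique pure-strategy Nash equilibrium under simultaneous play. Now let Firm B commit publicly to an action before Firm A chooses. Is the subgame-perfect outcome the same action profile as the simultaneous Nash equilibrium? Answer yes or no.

Work backward from Firm A's decision.
- Low: Firm A compares 9, -7, 0, 8, -5 and picks Tier1; Firm B would get -7.
- Mid: Firm A compares 2, -7, -8, -3, -6 and picks Tier1; Firm B would get -8.
- High: Firm A compares 1, 4, 2, -8, -9 and picks Tier2; Firm B would get -1.
Maximizing over -7, -8, -1, Firm B chooses High. Subgame-perfect outcome: (Tier2, High) with payoffs (4, -1).
Now find the simultaneous Nash equilibrium.
Firm A's best replies: Low→Tier1; Mid→Tier1; High→Tier2.
Firm B's best replies: Tier1→Low; Tier2→Mid; Tier3→Mid; Tier4→Mid; Tier5→High.
The unique mutual best reply is (Tier1, Low), giving (9, -7).
Sequential outcome (Tier2, High) differs from the Nash profile (Tier1, Low).

no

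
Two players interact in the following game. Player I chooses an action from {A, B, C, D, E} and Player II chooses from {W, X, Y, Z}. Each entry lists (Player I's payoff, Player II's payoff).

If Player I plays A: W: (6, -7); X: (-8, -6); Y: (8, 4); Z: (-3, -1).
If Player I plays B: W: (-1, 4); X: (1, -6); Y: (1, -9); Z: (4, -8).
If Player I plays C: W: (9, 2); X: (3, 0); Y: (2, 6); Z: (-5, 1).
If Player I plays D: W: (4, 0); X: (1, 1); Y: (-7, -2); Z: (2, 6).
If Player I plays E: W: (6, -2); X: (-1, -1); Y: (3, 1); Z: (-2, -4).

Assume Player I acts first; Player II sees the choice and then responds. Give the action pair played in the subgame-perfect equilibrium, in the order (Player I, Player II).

Backward induction with Player I moving first.
- A: Player II compares -7, -6, 4, -1 and picks Y; Player I would get 8.
- B: Player II compares 4, -6, -9, -8 and picks W; Player I would get -1.
- C: Player II compares 2, 0, 6, 1 and picks Y; Player I would get 2.
- D: Player II compares 0, 1, -2, 6 and picks Z; Player I would get 2.
- E: Player II compares -2, -1, 1, -4 and picks Y; Player I would get 3.
Among 8, -1, 2, 2, 3, the best is 8 at A. Subgame-perfect outcome: (A, Y) with payoffs (8, 4).

(A, Y)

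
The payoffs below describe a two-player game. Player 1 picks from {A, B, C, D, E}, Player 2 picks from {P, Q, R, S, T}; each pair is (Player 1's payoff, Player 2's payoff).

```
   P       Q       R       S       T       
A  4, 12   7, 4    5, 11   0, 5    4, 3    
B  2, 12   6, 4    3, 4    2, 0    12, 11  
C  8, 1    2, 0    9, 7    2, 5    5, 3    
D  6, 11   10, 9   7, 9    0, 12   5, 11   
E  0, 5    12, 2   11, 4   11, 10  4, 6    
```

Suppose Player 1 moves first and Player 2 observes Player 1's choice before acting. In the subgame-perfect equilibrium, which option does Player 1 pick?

E

Work backward from Player 2's decision.
- A: Player 2 compares 12, 4, 11, 5, 3 and picks P; Player 1 would get 4.
- B: Player 2 compares 12, 4, 4, 0, 11 and picks P; Player 1 would get 2.
- C: Player 2 compares 1, 0, 7, 5, 3 and picks R; Player 1 would get 9.
- D: Player 2 compares 11, 9, 9, 12, 11 and picks S; Player 1 would get 0.
- E: Player 2 compares 5, 2, 4, 10, 6 and picks S; Player 1 would get 11.
Maximizing over 4, 2, 9, 0, 11, Player 1 chooses E. Subgame-perfect outcome: (E, S) with payoffs (11, 10).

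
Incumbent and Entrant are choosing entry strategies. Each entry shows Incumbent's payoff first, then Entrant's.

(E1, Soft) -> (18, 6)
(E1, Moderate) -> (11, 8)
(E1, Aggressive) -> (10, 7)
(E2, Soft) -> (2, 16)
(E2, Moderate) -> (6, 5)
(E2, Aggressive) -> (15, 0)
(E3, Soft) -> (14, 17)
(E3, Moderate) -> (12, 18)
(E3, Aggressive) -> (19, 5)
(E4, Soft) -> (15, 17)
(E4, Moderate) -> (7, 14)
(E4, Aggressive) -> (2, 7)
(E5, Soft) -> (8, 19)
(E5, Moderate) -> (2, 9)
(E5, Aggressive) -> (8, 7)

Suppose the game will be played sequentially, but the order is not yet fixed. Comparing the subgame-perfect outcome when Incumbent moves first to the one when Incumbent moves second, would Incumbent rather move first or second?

If Incumbent leads: Entrant's best replies are E1→Moderate, E2→Soft, E3→Moderate, E4→Soft, E5→Soft; Incumbent's induced payoffs 11, 2, 12, 15, 8; outcome (E4, Soft), payoffs (15, 17).
If Entrant leads: Incumbent's best replies are Soft→E1, Moderate→E3, Aggressive→E3; Entrant's induced payoffs 6, 18, 5; outcome (E3, Moderate), payoffs (12, 18).
Incumbent gets 15 moving first and 12 moving second, so Incumbent prefers to move first.

first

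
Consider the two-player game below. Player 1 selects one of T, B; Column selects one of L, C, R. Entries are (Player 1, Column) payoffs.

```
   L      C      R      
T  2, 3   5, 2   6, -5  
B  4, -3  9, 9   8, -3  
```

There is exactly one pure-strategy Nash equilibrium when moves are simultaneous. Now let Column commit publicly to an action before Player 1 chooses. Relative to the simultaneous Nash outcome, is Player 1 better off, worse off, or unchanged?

Solve by backward induction (Column leads).
- L: Player 1 compares 2, 4 and picks B; Column would get -3.
- C: Player 1 compares 5, 9 and picks B; Column would get 9.
- R: Player 1 compares 6, 8 and picks B; Column would get -3.
Among -3, 9, -3, the best is 9 at C. Subgame-perfect outcome: (B, C) with payoffs (9, 9).
Under simultaneous play:
Player 1's best replies: L→B; C→B; R→B.
Column's best replies: T→L; B→C.
The unique mutual best reply is (B, C), giving (9, 9).
Player 1 earns 9 sequentially versus 9 at the Nash outcome: unchanged.

unchanged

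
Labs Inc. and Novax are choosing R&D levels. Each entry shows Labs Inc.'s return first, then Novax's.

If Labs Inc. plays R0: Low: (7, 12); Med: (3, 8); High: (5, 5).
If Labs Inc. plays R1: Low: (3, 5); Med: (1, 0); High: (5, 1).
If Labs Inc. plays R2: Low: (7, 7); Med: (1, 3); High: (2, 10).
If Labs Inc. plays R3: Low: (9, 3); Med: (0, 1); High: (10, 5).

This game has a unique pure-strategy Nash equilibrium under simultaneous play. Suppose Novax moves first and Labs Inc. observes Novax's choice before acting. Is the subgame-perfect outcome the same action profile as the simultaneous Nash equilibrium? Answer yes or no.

Solve by backward induction (Novax leads).
- Low: Labs Inc. compares 7, 3, 7, 9 and picks R3; Novax would get 3.
- Med: Labs Inc. compares 3, 1, 1, 0 and picks R0; Novax would get 8.
- High: Labs Inc. compares 5, 5, 2, 10 and picks R3; Novax would get 5.
Novax's induced payoffs are 3, 8, 5, so Novax commits to Med. Subgame-perfect outcome: (R0, Med) with payoffs (3, 8).
Under simultaneous play:
Labs Inc.'s best replies: Low→R3; Med→R0; High→R3.
Novax's best replies: R0→Low; R1→Low; R2→High; R3→High.
The unique mutual best reply is (R3, High), giving (10, 5).
Sequential outcome (R0, Med) differs from the Nash profile (R3, High).

no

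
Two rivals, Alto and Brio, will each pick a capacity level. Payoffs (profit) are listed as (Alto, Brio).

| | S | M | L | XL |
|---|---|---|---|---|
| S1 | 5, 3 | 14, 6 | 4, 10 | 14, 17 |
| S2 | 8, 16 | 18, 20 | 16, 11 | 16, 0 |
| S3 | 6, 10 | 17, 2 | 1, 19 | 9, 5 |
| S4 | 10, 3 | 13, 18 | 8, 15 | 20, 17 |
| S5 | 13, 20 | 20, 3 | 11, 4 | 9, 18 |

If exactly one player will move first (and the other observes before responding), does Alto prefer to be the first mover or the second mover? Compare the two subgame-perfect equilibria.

first

If Alto leads: Brio's best replies are S1→XL, S2→M, S3→L, S4→M, S5→S; Alto's induced payoffs 14, 18, 1, 13, 13; outcome (S2, M), payoffs (18, 20).
If Brio leads: Alto's best replies are S→S5, M→S5, L→S2, XL→S4; Brio's induced payoffs 20, 3, 11, 17; outcome (S5, S), payoffs (13, 20).
Alto gets 18 moving first and 13 moving second, so Alto prefers to move first.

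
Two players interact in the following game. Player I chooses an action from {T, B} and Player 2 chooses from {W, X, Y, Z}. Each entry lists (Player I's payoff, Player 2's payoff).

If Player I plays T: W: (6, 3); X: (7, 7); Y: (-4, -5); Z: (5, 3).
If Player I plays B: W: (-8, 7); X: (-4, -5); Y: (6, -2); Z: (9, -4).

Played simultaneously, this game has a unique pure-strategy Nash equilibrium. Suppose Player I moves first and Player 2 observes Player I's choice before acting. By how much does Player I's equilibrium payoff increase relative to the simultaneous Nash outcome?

Backward induction with Player I moving first.
- T: BR = X, leader payoff 7.
- B: BR = W, leader payoff -8.
Maximizing over 7, -8, Player I chooses T. Subgame-perfect outcome: (T, X) with payoffs (7, 7).
Now find the simultaneous Nash equilibrium.
Player I's best replies: W→T; X→T; Y→B; Z→B.
Player 2's best replies: T→X; B→W.
Only (T, X) has each player best-responding; Nash payoffs (7, 7).
Player I's commitment gain: 7 − 7 = 0.

0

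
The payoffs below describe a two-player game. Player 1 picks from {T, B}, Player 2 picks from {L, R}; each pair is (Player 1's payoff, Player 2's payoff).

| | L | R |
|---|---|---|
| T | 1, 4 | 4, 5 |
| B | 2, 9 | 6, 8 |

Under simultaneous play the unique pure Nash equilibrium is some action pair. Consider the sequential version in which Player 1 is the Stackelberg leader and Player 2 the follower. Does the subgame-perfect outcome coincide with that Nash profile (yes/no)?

Backward induction with Player 1 moving first.
- T → Player 2 plays R (best of 4, 5); Player 1 gets 4.
- B → Player 2 plays L (best of 9, 8); Player 1 gets 2.
Player 1's induced payoffs are 4, 2, so Player 1 commits to T. Subgame-perfect outcome: (T, R) with payoffs (4, 5).
Now find the simultaneous Nash equilibrium.
Player 1's best replies: L→B; R→B.
Player 2's best replies: T→R; B→L.
The unique mutual best reply is (B, L), giving (2, 9).
Sequential outcome (T, R) differs from the Nash profile (B, L).

no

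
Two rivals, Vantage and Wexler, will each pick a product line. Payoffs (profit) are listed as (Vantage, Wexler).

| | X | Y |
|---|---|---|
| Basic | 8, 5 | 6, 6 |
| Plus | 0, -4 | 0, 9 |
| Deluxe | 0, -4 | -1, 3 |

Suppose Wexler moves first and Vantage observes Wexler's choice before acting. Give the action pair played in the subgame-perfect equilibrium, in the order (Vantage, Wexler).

(Basic, Y)

Solve by backward induction (Wexler leads).
- X → Vantage plays Basic (best of 8, 0, 0); Wexler gets 5.
- Y → Vantage plays Basic (best of 6, 0, -1); Wexler gets 6.
Maximizing over 5, 6, Wexler chooses Y. Subgame-perfect outcome: (Basic, Y) with payoffs (6, 6).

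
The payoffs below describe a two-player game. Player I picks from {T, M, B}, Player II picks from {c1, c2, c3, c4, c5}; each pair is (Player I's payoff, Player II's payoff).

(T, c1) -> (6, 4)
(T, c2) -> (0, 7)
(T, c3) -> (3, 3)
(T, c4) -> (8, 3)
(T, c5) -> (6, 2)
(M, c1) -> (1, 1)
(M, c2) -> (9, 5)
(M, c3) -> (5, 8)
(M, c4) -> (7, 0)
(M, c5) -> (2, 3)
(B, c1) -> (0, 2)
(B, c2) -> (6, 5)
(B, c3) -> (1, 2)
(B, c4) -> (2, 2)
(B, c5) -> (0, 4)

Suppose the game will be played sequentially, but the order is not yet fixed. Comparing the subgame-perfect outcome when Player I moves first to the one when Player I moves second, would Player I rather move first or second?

first

If Player I leads: Player II's best replies are T→c2, M→c3, B→c2; Player I's induced payoffs 0, 5, 6; outcome (B, c2), payoffs (6, 5).
If Player II leads: Player I's best replies are c1→T, c2→M, c3→M, c4→T, c5→T; Player II's induced payoffs 4, 5, 8, 3, 2; outcome (M, c3), payoffs (5, 8).
Player I gets 6 moving first and 5 moving second, so Player I prefers to move first.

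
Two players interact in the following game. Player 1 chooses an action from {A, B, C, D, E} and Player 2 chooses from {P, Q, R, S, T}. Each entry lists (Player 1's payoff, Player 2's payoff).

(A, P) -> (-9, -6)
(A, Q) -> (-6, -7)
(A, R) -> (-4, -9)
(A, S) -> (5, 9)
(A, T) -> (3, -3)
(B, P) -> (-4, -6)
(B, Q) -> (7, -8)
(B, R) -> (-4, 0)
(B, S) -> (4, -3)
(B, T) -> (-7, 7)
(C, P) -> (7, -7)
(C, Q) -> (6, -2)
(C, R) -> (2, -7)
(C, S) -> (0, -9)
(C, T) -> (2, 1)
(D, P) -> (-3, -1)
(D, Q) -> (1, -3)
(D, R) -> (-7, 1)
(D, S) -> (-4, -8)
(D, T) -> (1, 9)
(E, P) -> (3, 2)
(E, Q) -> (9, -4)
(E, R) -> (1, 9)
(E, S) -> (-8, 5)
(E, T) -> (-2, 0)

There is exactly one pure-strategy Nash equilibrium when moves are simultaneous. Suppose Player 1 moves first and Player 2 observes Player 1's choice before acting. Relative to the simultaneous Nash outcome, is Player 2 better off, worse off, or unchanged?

Backward induction with Player 1 moving first.
- A: Player 2 compares -6, -7, -9, 9, -3 and picks S; Player 1 would get 5.
- B: Player 2 compares -6, -8, 0, -3, 7 and picks T; Player 1 would get -7.
- C: Player 2 compares -7, -2, -7, -9, 1 and picks T; Player 1 would get 2.
- D: Player 2 compares -1, -3, 1, -8, 9 and picks T; Player 1 would get 1.
- E: Player 2 compares 2, -4, 9, 5, 0 and picks R; Player 1 would get 1.
Among 5, -7, 2, 1, 1, the best is 5 at A. Subgame-perfect outcome: (A, S) with payoffs (5, 9).
Under simultaneous play:
Player 1's best replies: P→C; Q→E; R→C; S→A; T→A.
Player 2's best replies: A→S; B→T; C→T; D→T; E→R.
The unique mutual best reply is (A, S), giving (5, 9).
Player 2 earns 9 sequentially versus 9 at the Nash outcome: unchanged.

unchanged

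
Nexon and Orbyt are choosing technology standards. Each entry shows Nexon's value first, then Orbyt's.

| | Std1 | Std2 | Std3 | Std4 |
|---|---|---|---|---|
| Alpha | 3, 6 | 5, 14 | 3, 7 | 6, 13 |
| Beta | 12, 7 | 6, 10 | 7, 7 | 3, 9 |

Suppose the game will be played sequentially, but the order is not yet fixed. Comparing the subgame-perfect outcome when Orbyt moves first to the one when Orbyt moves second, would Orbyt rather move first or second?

If Nexon leads: Orbyt's best replies are Alpha→Std2, Beta→Std2; Nexon's induced payoffs 5, 6; outcome (Beta, Std2), payoffs (6, 10).
If Orbyt leads: Nexon's best replies are Std1→Beta, Std2→Beta, Std3→Beta, Std4→Alpha; Orbyt's induced payoffs 7, 10, 7, 13; outcome (Alpha, Std4), payoffs (6, 13).
Orbyt gets 13 moving first and 10 moving second, so Orbyt prefers to move first.

first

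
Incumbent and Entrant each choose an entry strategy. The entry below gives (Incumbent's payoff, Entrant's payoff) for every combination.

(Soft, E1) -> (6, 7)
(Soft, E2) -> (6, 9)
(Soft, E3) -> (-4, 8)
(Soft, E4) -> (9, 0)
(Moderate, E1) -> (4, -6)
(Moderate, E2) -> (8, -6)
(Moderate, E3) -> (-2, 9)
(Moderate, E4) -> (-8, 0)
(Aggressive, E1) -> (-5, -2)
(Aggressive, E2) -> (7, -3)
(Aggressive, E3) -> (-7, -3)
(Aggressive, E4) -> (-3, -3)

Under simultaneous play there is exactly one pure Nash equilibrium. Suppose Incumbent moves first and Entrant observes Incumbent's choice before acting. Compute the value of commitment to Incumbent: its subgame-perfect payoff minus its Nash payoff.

Backward induction with Incumbent moving first.
- Soft → Entrant plays E2 (best of 7, 9, 8, 0); Incumbent gets 6.
- Moderate → Entrant plays E3 (best of -6, -6, 9, 0); Incumbent gets -2.
- Aggressive → Entrant plays E1 (best of -2, -3, -3, -3); Incumbent gets -5.
Incumbent's induced payoffs are 6, -2, -5, so Incumbent commits to Soft. Subgame-perfect outcome: (Soft, E2) with payoffs (6, 9).
Now find the simultaneous Nash equilibrium.
Incumbent's best replies: E1→Soft; E2→Moderate; E3→Moderate; E4→Soft.
Entrant's best replies: Soft→E2; Moderate→E3; Aggressive→E1.
The unique mutual best reply is (Moderate, E3), giving (-2, 9).
Incumbent's commitment gain: 6 − -2 = 8.

8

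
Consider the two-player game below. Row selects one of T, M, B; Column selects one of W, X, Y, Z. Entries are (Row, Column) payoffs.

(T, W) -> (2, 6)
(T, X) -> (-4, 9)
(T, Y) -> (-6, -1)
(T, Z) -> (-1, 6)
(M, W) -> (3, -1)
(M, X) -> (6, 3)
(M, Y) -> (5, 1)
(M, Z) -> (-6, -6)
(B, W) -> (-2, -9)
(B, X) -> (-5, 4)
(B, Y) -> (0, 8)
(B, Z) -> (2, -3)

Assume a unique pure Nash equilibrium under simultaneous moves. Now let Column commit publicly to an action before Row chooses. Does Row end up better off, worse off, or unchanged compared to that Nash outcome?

unchanged

Backward induction with Column moving first.
- W: Row compares 2, 3, -2 and picks M; Column would get -1.
- X: Row compares -4, 6, -5 and picks M; Column would get 3.
- Y: Row compares -6, 5, 0 and picks M; Column would get 1.
- Z: Row compares -1, -6, 2 and picks B; Column would get -3.
Among -1, 3, 1, -3, the best is 3 at X. Subgame-perfect outcome: (M, X) with payoffs (6, 3).
Under simultaneous play:
Row's best replies: W→M; X→M; Y→M; Z→B.
Column's best replies: T→X; M→X; B→Y.
The unique mutual best reply is (M, X), giving (6, 3).
Row earns 6 sequentially versus 6 at the Nash outcome: unchanged.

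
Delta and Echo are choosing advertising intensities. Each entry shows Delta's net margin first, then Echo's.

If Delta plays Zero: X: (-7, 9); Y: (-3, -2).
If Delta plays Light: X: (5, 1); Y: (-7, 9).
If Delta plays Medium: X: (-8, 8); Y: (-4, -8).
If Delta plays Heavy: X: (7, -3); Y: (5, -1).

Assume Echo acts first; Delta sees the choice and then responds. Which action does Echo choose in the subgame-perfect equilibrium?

Y

Solve by backward induction (Echo leads).
- X: BR = Heavy, leader payoff -3.
- Y: BR = Heavy, leader payoff -1.
Among -3, -1, the best is -1 at Y. Subgame-perfect outcome: (Heavy, Y) with payoffs (5, -1).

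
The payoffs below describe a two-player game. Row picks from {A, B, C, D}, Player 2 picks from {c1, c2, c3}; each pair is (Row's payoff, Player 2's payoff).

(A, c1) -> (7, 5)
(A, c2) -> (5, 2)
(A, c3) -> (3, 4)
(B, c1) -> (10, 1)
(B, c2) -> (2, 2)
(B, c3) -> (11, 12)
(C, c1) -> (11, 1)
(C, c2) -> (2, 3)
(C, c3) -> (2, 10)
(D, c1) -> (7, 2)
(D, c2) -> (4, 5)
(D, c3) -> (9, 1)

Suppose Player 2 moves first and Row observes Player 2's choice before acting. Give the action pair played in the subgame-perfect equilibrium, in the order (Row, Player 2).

Row best-responds to each possible Player 2 move:
- c1: BR = C, leader payoff 1.
- c2: BR = A, leader payoff 2.
- c3: BR = B, leader payoff 12.
Maximizing over 1, 2, 12, Player 2 chooses c3. Subgame-perfect outcome: (B, c3) with payoffs (11, 12).

(B, c3)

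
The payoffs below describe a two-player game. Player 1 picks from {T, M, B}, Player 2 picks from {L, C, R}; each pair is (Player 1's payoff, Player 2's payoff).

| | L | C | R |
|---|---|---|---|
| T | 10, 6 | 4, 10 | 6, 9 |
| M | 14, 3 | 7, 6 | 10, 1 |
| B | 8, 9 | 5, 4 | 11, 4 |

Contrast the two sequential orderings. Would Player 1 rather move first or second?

If Player 1 leads: Player 2's best replies are T→C, M→C, B→L; Player 1's induced payoffs 4, 7, 8; outcome (B, L), payoffs (8, 9).
If Player 2 leads: Player 1's best replies are L→M, C→M, R→B; Player 2's induced payoffs 3, 6, 4; outcome (M, C), payoffs (7, 6).
Player 1 gets 8 moving first and 7 moving second, so Player 1 prefers to move first.

first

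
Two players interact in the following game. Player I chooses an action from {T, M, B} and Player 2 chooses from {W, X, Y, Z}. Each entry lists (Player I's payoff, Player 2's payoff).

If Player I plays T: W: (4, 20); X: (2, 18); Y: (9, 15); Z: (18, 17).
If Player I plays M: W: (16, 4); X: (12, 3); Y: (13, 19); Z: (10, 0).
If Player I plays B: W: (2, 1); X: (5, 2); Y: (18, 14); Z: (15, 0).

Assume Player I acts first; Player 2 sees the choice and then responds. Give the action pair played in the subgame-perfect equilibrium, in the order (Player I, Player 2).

(B, Y)

Backward induction with Player I moving first.
- T: Player 2 compares 20, 18, 15, 17 and picks W; Player I would get 4.
- M: Player 2 compares 4, 3, 19, 0 and picks Y; Player I would get 13.
- B: Player 2 compares 1, 2, 14, 0 and picks Y; Player I would get 18.
Among 4, 13, 18, the best is 18 at B. Subgame-perfect outcome: (B, Y) with payoffs (18, 14).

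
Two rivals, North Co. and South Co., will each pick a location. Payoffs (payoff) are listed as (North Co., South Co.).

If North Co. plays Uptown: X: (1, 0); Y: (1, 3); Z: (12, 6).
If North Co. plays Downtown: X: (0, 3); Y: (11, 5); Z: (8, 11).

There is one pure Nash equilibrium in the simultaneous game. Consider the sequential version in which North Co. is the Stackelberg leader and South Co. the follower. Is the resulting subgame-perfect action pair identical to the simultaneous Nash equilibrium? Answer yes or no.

yes

Work backward from South Co.'s decision.
- Uptown: BR = Z, leader payoff 12.
- Downtown: BR = Z, leader payoff 8.
Among 12, 8, the best is 12 at Uptown. Subgame-perfect outcome: (Uptown, Z) with payoffs (12, 6).
Now find the simultaneous Nash equilibrium.
North Co.'s best replies: X→Uptown; Y→Downtown; Z→Uptown.
South Co.'s best replies: Uptown→Z; Downtown→Z.
Only (Uptown, Z) has each player best-responding; Nash payoffs (12, 6).
Sequential outcome (Uptown, Z) coincides with the Nash profile (Uptown, Z).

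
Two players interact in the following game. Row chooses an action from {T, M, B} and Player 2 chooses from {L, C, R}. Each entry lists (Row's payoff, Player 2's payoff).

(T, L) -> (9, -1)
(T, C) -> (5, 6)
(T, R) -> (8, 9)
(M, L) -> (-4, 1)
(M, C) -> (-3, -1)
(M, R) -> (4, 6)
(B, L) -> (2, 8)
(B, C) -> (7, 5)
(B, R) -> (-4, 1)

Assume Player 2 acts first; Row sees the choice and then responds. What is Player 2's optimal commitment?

Solve by backward induction (Player 2 leads).
- L: BR = T, leader payoff -1.
- C: BR = B, leader payoff 5.
- R: BR = T, leader payoff 9.
Maximizing over -1, 5, 9, Player 2 chooses R. Subgame-perfect outcome: (T, R) with payoffs (8, 9).

R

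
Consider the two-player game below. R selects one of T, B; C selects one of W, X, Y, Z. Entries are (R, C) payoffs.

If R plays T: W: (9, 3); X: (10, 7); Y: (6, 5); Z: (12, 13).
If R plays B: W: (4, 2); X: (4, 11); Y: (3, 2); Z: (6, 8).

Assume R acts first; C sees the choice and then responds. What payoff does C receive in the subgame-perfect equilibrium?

Work backward from C's decision.
- T → C plays Z (best of 3, 7, 5, 13); R gets 12.
- B → C plays X (best of 2, 11, 2, 8); R gets 4.
Among 12, 4, the best is 12 at T. Subgame-perfect outcome: (T, Z) with payoffs (12, 13).

13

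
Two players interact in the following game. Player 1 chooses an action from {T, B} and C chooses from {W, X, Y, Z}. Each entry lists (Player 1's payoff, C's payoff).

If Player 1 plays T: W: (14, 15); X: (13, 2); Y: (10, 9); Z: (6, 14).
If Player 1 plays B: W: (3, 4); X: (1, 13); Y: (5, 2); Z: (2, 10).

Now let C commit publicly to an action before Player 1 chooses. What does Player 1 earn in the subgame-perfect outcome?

14

Work backward from Player 1's decision.
- W → Player 1 plays T (best of 14, 3); C gets 15.
- X → Player 1 plays T (best of 13, 1); C gets 2.
- Y → Player 1 plays T (best of 10, 5); C gets 9.
- Z → Player 1 plays T (best of 6, 2); C gets 14.
C's induced payoffs are 15, 2, 9, 14, so C commits to W. Subgame-perfect outcome: (T, W) with payoffs (14, 15).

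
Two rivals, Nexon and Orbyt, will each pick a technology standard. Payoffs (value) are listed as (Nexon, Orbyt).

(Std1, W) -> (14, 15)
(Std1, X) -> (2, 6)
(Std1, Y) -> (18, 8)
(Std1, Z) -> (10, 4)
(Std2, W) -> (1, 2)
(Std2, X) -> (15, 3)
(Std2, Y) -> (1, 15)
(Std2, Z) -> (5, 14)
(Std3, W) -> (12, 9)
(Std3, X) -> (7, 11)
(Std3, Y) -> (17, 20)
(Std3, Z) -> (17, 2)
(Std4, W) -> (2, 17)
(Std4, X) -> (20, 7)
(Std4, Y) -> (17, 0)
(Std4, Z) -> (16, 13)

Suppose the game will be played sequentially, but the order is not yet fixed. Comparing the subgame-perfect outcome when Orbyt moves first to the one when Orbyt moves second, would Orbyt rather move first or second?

second

If Nexon leads: Orbyt's best replies are Std1→W, Std2→Y, Std3→Y, Std4→W; Nexon's induced payoffs 14, 1, 17, 2; outcome (Std3, Y), payoffs (17, 20).
If Orbyt leads: Nexon's best replies are W→Std1, X→Std4, Y→Std1, Z→Std3; Orbyt's induced payoffs 15, 7, 8, 2; outcome (Std1, W), payoffs (14, 15).
Orbyt gets 15 moving first and 20 moving second, so Orbyt prefers to move second.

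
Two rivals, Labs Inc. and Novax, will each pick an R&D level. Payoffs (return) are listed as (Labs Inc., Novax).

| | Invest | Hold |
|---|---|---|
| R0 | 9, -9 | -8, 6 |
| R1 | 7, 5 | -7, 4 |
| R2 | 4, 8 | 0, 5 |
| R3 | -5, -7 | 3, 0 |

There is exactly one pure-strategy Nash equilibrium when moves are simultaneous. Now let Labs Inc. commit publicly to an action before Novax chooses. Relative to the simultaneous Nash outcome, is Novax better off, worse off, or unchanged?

better off

Backward induction with Labs Inc. moving first.
- R0: BR = Hold, leader payoff -8.
- R1: BR = Invest, leader payoff 7.
- R2: BR = Invest, leader payoff 4.
- R3: BR = Hold, leader payoff 3.
Among -8, 7, 4, 3, the best is 7 at R1. Subgame-perfect outcome: (R1, Invest) with payoffs (7, 5).
Under simultaneous play:
Labs Inc.'s best replies: Invest→R0; Hold→R3.
Novax's best replies: R0→Hold; R1→Invest; R2→Invest; R3→Hold.
Only (R3, Hold) has each player best-responding; Nash payoffs (3, 0).
Novax earns 5 sequentially versus 0 at the Nash outcome: better off.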